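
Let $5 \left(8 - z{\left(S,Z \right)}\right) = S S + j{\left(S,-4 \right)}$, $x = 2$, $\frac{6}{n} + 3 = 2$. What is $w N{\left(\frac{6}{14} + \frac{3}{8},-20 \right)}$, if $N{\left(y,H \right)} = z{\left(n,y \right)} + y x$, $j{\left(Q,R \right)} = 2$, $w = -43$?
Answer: $- \frac{12083}{140} \approx -86.307$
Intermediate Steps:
$n = -6$ ($n = \frac{6}{-3 + 2} = \frac{6}{-1} = 6 \left(-1\right) = -6$)
$z{\left(S,Z \right)} = \frac{38}{5} - \frac{S^{2}}{5}$ ($z{\left(S,Z \right)} = 8 - \frac{S S + 2}{5} = 8 - \frac{S^{2} + 2}{5} = 8 - \frac{2 + S^{2}}{5} = 8 - \left(\frac{2}{5} + \frac{S^{2}}{5}\right) = \frac{38}{5} - \frac{S^{2}}{5}$)
$N{\left(y,H \right)} = \frac{2}{5} + 2 y$ ($N{\left(y,H \right)} = \left(\frac{38}{5} - \frac{\left(-6\right)^{2}}{5}\right) + y 2 = \left(\frac{38}{5} - \frac{36}{5}\right) + 2 y = \frac{2}{5} + 2 y$)
$w N{\left(\frac{6}{14} + \frac{3}{8},-20 \right)} = - 43 \left(\frac{2}{5} + 2 \left(\frac{6}{14} + \frac{3}{8}\right)\right) = - 43 \left(\frac{2}{5} + 2 \left(6 \cdot \frac{1}{14} + 3 \cdot \frac{1}{8}\right)\right) = - 43 \left(\frac{2}{5} + 2 \left(\frac{3}{7} + \frac{3}{8}\right)\right) = - 43 \left(\frac{2}{5} + 2 \cdot \frac{45}{56}\right) = - 43 \left(\frac{2}{5} + \frac{45}{28}\right) = \left(-43\right) \frac{281}{140} = - \frac{12083}{140}$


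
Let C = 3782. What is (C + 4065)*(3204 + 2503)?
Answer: 44782829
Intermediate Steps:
(C + 4065)*(3204 + 2503) = (3782 + 4065)*(3204 + 2503) = 7847*5707 = 44782829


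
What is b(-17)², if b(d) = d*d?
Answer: 83521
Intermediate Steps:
b(d) = d²
b(-17)² = ((-17)²)² = 289² = 83521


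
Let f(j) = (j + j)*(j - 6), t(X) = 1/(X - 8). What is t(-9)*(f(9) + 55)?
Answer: -109/17 ≈ -6.4118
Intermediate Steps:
t(X) = 1/(-8 + X)
f(j) = 2*j*(-6 + j) (f(j) = (2*j)*(-6 + j) = 2*j*(-6 + j))
t(-9)*(f(9) + 55) = (2*9*(-6 + 9) + 55)/(-8 - 9) = (2*9*3 + 55)/(-17) = -(54 + 55)/17 = -1/17*109 = -109/17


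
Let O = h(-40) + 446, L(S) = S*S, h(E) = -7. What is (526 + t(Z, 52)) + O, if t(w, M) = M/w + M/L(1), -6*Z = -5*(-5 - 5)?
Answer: 25269/25 ≈ 1010.8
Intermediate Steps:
L(S) = S**2
Z = -25/3 (Z = -(-5)*(-5 - 5)/6 = -(-5)*(-10)/6 = -1/6*50 = -25/3 ≈ -8.3333)
t(w, M) = M + M/w (t(w, M) = M/w + M/(1**2) = M/w + M/1 = M/w + M*1 = M/w + M = M + M/w)
O = 439 (O = -7 + 446 = 439)
(526 + t(Z, 52)) + O = (526 + (52 + 52/(-25/3))) + 439 = (526 + (52 + 52*(-3/25))) + 439 = (526 + (52 - 156/25)) + 439 = (526 + 1144/25) + 439 = 14294/25 + 439 = 25269/25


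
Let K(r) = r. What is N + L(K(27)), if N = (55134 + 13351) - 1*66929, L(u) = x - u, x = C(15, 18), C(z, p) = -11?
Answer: 1518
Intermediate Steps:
x = -11
L(u) = -11 - u
N = 1556 (N = 68485 - 66929 = 1556)
N + L(K(27)) = 1556 + (-11 - 1*27) = 1556 + (-11 - 27) = 1556 - 38 = 1518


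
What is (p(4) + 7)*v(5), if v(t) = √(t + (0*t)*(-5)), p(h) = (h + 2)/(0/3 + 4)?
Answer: 17*√5/2 ≈ 19.007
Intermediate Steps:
p(h) = ½ + h/4 (p(h) = (2 + h)/(0*(⅓) + 4) = (2 + h)/(0 + 4) = (2 + h)/4 = (2 + h)*(¼) = ½ + h/4)
v(t) = √t (v(t) = √(t + 0*(-5)) = √(t + 0) = √t)
(p(4) + 7)*v(5) = ((½ + (¼)*4) + 7)*√5 = ((½ + 1) + 7)*√5 = (3/2 + 7)*√5 = 17*√5/2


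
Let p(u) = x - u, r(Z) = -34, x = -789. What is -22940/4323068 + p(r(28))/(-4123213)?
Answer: -22830647470/4456232544371 ≈ -0.0051233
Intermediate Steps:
p(u) = -789 - u
-22940/4323068 + p(r(28))/(-4123213) = -22940/4323068 + (-789 - 1*(-34))/(-4123213) = -22940*1/4323068 + (-789 + 34)*(-1/4123213) = -5735/1080767 - 755*(-1/4123213) = -5735/1080767 + 755/4123213 = -22830647470/4456232544371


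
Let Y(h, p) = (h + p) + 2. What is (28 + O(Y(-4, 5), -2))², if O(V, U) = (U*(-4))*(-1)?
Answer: 400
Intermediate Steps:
Y(h, p) = 2 + h + p
O(V, U) = 4*U (O(V, U) = -4*U*(-1) = 4*U)
(28 + O(Y(-4, 5), -2))² = (28 + 4*(-2))² = (28 - 8)² = 20² = 400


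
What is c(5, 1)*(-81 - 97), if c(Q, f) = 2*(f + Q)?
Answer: -2136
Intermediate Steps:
c(Q, f) = 2*Q + 2*f (c(Q, f) = 2*(Q + f) = 2*Q + 2*f)
c(5, 1)*(-81 - 97) = (2*5 + 2*1)*(-81 - 97) = (10 + 2)*(-178) = 12*(-178) = -2136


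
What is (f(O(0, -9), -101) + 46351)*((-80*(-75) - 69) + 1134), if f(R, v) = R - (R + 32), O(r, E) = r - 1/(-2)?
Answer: 327243735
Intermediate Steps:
O(r, E) = 1/2 + r (O(r, E) = r - 1*(-1/2) = r + 1/2 = 1/2 + r)
f(R, v) = -32 (f(R, v) = R - (32 + R) = R + (-32 - R) = -32)
(f(O(0, -9), -101) + 46351)*((-80*(-75) - 69) + 1134) = (-32 + 46351)*((-80*(-75) - 69) + 1134) = 46319*((6000 - 69) + 1134) = 46319*(5931 + 1134) = 46319*7065 = 327243735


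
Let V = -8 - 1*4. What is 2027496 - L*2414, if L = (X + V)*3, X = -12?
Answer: 2201304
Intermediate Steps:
V = -12 (V = -8 - 4 = -12)
L = -72 (L = (-12 - 12)*3 = -24*3 = -72)
2027496 - L*2414 = 2027496 - (-72)*2414 = 2027496 - 1*(-173808) = 2027496 + 173808 = 2201304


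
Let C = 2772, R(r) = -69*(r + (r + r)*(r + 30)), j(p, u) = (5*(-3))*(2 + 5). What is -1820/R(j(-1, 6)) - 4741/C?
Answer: -1475581/863604 ≈ -1.7086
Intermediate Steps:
j(p, u) = -105 (j(p, u) = -15*7 = -105)
R(r) = -69*r - 138*r*(30 + r) (R(r) = -69*(r + (2*r)*(30 + r)) = -69*(r + 2*r*(30 + r)) = -69*r - 138*r*(30 + r))
-1820/R(j(-1, 6)) - 4741/C = -1820*1/(7245*(61 + 2*(-105))) - 4741/2772 = -1820*1/(7245*(61 - 210)) - 4741*1/2772 = -1820/((-69*(-105)*(-149))) - 431/252 = -1820/(-1079505) - 431/252 = -1820*(-1/1079505) - 431/252 = 52/30843 - 431/252 = -1475581/863604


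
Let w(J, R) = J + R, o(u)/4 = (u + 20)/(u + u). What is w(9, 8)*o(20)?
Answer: 68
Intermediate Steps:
o(u) = 2*(20 + u)/u (o(u) = 4*((u + 20)/(u + u)) = 4*((20 + u)/((2*u))) = 4*((20 + u)*(1/(2*u))) = 4*((20 + u)/(2*u)) = 2*(20 + u)/u)
w(9, 8)*o(20) = (9 + 8)*(2 + 40/20) = 17*(2 + 40*(1/20)) = 17*(2 + 2) = 17*4 = 68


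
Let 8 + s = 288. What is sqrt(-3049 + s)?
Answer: I*sqrt(2769) ≈ 52.621*I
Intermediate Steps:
s = 280 (s = -8 + 288 = 280)
sqrt(-3049 + s) = sqrt(-3049 + 280) = sqrt(-2769) = I*sqrt(2769)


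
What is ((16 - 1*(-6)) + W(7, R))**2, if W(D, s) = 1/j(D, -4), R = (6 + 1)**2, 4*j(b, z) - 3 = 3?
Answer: 4624/9 ≈ 513.78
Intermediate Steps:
j(b, z) = 3/2 (j(b, z) = 3/4 + (1/4)*3 = 3/4 + 3/4 = 3/2)
R = 49 (R = 7**2 = 49)
W(D, s) = 2/3 (W(D, s) = 1/(3/2) = 2/3)
((16 - 1*(-6)) + W(7, R))**2 = ((16 - 1*(-6)) + 2/3)**2 = ((16 + 6) + 2/3)**2 = (22 + 2/3)**2 = (68/3)**2 = 4624/9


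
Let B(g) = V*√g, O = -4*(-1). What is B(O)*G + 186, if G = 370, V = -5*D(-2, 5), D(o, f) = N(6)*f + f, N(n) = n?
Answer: -129314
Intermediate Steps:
O = 4
D(o, f) = 7*f (D(o, f) = 6*f + f = 7*f)
V = -175 (V = -35*5 = -5*35 = -175)
B(g) = -175*√g
B(O)*G + 186 = -175*√4*370 + 186 = -175*2*370 + 186 = -350*370 + 186 = -129500 + 186 = -129314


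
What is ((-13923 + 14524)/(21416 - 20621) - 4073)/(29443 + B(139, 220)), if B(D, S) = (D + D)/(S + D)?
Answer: -1162238806/8403400425 ≈ -0.13831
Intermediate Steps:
B(D, S) = 2*D/(D + S) (B(D, S) = (2*D)/(D + S) = 2*D/(D + S))
((-13923 + 14524)/(21416 - 20621) - 4073)/(29443 + B(139, 220)) = ((-13923 + 14524)/(21416 - 20621) - 4073)/(29443 + 2*139/(139 + 220)) = (601/795 - 4073)/(29443 + 2*139/359) = (601*(1/795) - 4073)/(29443 + 2*139*(1/359)) = (601/795 - 4073)/(29443 + 278/359) = -3237434/(795*10570315/359) = -3237434/795*359/10570315 = -1162238806/8403400425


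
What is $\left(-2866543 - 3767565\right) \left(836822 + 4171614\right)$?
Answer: $-33226505335088$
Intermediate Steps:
$\left(-2866543 - 3767565\right) \left(836822 + 4171614\right) = \left(-6634108\right) 5008436 = -33226505335088$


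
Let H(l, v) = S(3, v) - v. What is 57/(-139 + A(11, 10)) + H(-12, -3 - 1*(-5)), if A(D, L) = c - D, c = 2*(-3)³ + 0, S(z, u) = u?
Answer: -19/68 ≈ -0.27941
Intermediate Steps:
H(l, v) = 0 (H(l, v) = v - v = 0)
c = -54 (c = 2*(-27) + 0 = -54 + 0 = -54)
A(D, L) = -54 - D
57/(-139 + A(11, 10)) + H(-12, -3 - 1*(-5)) = 57/(-139 + (-54 - 1*11)) + 0 = 57/(-139 + (-54 - 11)) + 0 = 57/(-139 - 65) + 0 = 57/(-204) + 0 = 57*(-1/204) + 0 = -19/68 + 0 = -19/68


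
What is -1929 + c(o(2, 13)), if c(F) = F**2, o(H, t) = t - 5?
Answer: -1865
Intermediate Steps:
o(H, t) = -5 + t
-1929 + c(o(2, 13)) = -1929 + (-5 + 13)**2 = -1929 + 8**2 = -1929 + 64 = -1865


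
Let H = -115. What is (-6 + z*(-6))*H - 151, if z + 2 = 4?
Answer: 1919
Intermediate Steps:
z = 2 (z = -2 + 4 = 2)
(-6 + z*(-6))*H - 151 = (-6 + 2*(-6))*(-115) - 151 = (-6 - 12)*(-115) - 151 = -18*(-115) - 151 = 2070 - 151 = 1919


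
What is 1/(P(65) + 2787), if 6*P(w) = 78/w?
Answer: 5/13936 ≈ 0.00035878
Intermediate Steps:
P(w) = 13/w (P(w) = (78/w)/6 = 13/w)
1/(P(65) + 2787) = 1/(13/65 + 2787) = 1/(13*(1/65) + 2787) = 1/(⅕ + 2787) = 1/(13936/5) = 5/13936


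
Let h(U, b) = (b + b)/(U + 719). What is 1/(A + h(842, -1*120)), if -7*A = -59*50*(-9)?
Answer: -1561/5920890 ≈ -0.00026364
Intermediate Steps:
A = -26550/7 (A = -(-59*50)*(-9)/7 = -(-2950)*(-9)/7 = -1/7*26550 = -26550/7 ≈ -3792.9)
h(U, b) = 2*b/(719 + U) (h(U, b) = (2*b)/(719 + U) = 2*b/(719 + U))
1/(A + h(842, -1*120)) = 1/(-26550/7 + 2*(-1*120)/(719 + 842)) = 1/(-26550/7 + 2*(-120)/1561) = 1/(-26550/7 + 2*(-120)*(1/1561)) = 1/(-26550/7 - 240/1561) = 1/(-5920890/1561) = -1561/5920890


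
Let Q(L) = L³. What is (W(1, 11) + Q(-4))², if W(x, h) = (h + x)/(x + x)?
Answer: 3364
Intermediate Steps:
W(x, h) = (h + x)/(2*x) (W(x, h) = (h + x)/((2*x)) = (h + x)*(1/(2*x)) = (h + x)/(2*x))
(W(1, 11) + Q(-4))² = ((½)*(11 + 1)/1 + (-4)³)² = ((½)*1*12 - 64)² = (6 - 64)² = (-58)² = 3364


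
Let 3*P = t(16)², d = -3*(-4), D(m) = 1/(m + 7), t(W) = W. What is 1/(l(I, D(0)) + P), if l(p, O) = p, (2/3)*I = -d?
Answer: 3/202 ≈ 0.014851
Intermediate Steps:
D(m) = 1/(7 + m)
d = 12
I = -18 (I = 3*(-1*12)/2 = (3/2)*(-12) = -18)
P = 256/3 (P = (⅓)*16² = (⅓)*256 = 256/3 ≈ 85.333)
1/(l(I, D(0)) + P) = 1/(-18 + 256/3) = 1/(202/3) = 3/202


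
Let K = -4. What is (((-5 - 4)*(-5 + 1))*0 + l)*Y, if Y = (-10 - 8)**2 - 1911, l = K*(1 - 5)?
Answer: -25392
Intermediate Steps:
l = 16 (l = -4*(1 - 5) = -4*(-4) = 16)
Y = -1587 (Y = (-18)**2 - 1911 = 324 - 1911 = -1587)
(((-5 - 4)*(-5 + 1))*0 + l)*Y = (((-5 - 4)*(-5 + 1))*0 + 16)*(-1587) = (-9*(-4)*0 + 16)*(-1587) = (36*0 + 16)*(-1587) = (0 + 16)*(-1587) = 16*(-1587) = -25392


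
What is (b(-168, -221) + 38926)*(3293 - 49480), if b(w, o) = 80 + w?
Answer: -1793810706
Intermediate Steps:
(b(-168, -221) + 38926)*(3293 - 49480) = ((80 - 168) + 38926)*(3293 - 49480) = (-88 + 38926)*(-46187) = 38838*(-46187) = -1793810706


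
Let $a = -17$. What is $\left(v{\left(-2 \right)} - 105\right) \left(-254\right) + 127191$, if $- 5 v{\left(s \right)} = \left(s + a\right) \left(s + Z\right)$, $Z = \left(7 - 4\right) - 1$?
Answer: $153861$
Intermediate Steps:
$Z = 2$ ($Z = 3 - 1 = 2$)
$v{\left(s \right)} = - \frac{\left(-17 + s\right) \left(2 + s\right)}{5}$ ($v{\left(s \right)} = - \frac{\left(s - 17\right) \left(s + 2\right)}{5} = - \frac{\left(-17 + s\right) \left(2 + s\right)}{5}$)
$\left(v{\left(-2 \right)} - 105\right) \left(-254\right) + 127191 = \left(\left(\frac{34}{5} + 3 \left(-2\right) - \frac{\left(-2\right)^{2}}{5}\right) - 105\right) \left(-254\right) + 127191 = \left(\left(\frac{34}{5} - 6 - \frac{4}{5}\right) - 105\right) \left(-254\right) + 127191 = \left(0 - 105\right) \left(-254\right) + 127191 = \left(-105\right) \left(-254\right) + 127191 = 26670 + 127191 = 153861$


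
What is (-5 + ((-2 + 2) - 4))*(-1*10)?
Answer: 90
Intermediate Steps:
(-5 + ((-2 + 2) - 4))*(-1*10) = (-5 + (0 - 4))*(-10) = (-5 - 4)*(-10) = -9*(-10) = 90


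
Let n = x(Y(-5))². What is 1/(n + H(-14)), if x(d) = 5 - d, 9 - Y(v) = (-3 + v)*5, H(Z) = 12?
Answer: 1/1948 ≈ 0.00051335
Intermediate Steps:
Y(v) = 24 - 5*v (Y(v) = 9 - (-3 + v)*5 = 9 - (-15 + 5*v) = 9 + (15 - 5*v) = 24 - 5*v)
n = 1936 (n = (5 - (24 - 5*(-5)))² = (5 - (24 + 25))² = (5 - 1*49)² = (5 - 49)² = (-44)² = 1936)
1/(n + H(-14)) = 1/(1936 + 12) = 1/1948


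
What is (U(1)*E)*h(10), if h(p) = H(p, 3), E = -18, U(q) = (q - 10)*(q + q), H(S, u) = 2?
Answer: 648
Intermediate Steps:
U(q) = 2*q*(-10 + q) (U(q) = (-10 + q)*(2*q) = 2*q*(-10 + q))
h(p) = 2
(U(1)*E)*h(10) = ((2*1*(-10 + 1))*(-18))*2 = ((2*1*(-9))*(-18))*2 = -18*(-18)*2 = 324*2 = 648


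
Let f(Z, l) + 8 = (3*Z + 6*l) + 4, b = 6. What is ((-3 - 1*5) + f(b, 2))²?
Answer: 324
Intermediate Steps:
f(Z, l) = -4 + 3*Z + 6*l (f(Z, l) = -8 + ((3*Z + 6*l) + 4) = -8 + (4 + 3*Z + 6*l) = -4 + 3*Z + 6*l)
((-3 - 1*5) + f(b, 2))² = ((-3 - 1*5) + (-4 + 3*6 + 6*2))² = ((-3 - 5) + (-4 + 18 + 12))² = (-8 + 26)² = 18² = 324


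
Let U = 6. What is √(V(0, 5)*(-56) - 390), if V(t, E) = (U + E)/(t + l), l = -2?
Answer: I*√82 ≈ 9.0554*I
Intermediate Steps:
V(t, E) = (6 + E)/(-2 + t) (V(t, E) = (6 + E)/(t - 2) = (6 + E)/(-2 + t))
√(V(0, 5)*(-56) - 390) = √(((6 + 5)/(-2 + 0))*(-56) - 390) = √((11/(-2))*(-56) - 390) = √(-½*11*(-56) - 390) = √(-11/2*(-56) - 390) = √(308 - 390) = √(-82) = I*√82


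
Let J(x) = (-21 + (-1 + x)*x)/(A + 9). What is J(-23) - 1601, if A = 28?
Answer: -58706/37 ≈ -1586.6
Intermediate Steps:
J(x) = -21/37 + x*(-1 + x)/37 (J(x) = (-21 + (-1 + x)*x)/(28 + 9) = (-21 + x*(-1 + x))/37 = (-21 + x*(-1 + x))*(1/37) = -21/37 + x*(-1 + x)/37)
J(-23) - 1601 = (-21/37 - 1/37*(-23) + (1/37)*(-23)²) - 1601 = (-21/37 + 23/37 + (1/37)*529) - 1601 = (-21/37 + 23/37 + 529/37) - 1601 = 531/37 - 1601 = -58706/37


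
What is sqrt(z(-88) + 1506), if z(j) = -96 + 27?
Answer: sqrt(1437) ≈ 37.908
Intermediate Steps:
z(j) = -69
sqrt(z(-88) + 1506) = sqrt(-69 + 1506) = sqrt(1437)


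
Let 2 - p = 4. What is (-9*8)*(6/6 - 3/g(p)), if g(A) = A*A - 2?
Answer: 36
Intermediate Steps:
p = -2 (p = 2 - 1*4 = 2 - 4 = -2)
g(A) = -2 + A² (g(A) = A² - 2 = -2 + A²)
(-9*8)*(6/6 - 3/g(p)) = (-9*8)*(6/6 - 3/(-2 + (-2)²)) = -72*(6*(⅙) - 3/(-2 + 4)) = -72*(1 - 3/2) = -72*(-½) = 36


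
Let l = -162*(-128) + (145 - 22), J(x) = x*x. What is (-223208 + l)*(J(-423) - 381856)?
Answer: 41062075523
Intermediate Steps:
J(x) = x²
l = 20859 (l = 20736 + 123 = 20859)
(-223208 + l)*(J(-423) - 381856) = (-223208 + 20859)*((-423)² - 381856) = -202349*(178929 - 381856) = -202349*(-202927) = 41062075523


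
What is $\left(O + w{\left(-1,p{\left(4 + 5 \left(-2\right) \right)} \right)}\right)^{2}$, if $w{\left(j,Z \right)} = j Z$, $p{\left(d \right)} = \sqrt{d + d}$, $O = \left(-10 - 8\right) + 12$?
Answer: $24 + 24 i \sqrt{3} \approx 24.0 + 41.569 i$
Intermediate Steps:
$O = -6$ ($O = -18 + 12 = -6$)
$p{\left(d \right)} = \sqrt{2} \sqrt{d}$ ($p{\left(d \right)} = \sqrt{2 d} = \sqrt{2} \sqrt{d}$)
$w{\left(j,Z \right)} = Z j$
$\left(O + w{\left(-1,p{\left(4 + 5 \left(-2\right) \right)} \right)}\right)^{2} = \left(-6 + \sqrt{2} \sqrt{4 + 5 \left(-2\right)} \left(-1\right)\right)^{2} = \left(-6 + \sqrt{2} \sqrt{4 - 10} \left(-1\right)\right)^{2} = \left(-6 + \sqrt{2} \sqrt{-6} \left(-1\right)\right)^{2} = \left(-6 + \sqrt{2} i \sqrt{6} \left(-1\right)\right)^{2} = \left(-6 + 2 i \sqrt{3} \left(-1\right)\right)^{2} = \left(-6 - 2 i \sqrt{3}\right)^{2}$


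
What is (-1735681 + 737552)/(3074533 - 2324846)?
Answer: -998129/749687 ≈ -1.3314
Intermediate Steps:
(-1735681 + 737552)/(3074533 - 2324846) = -998129/749687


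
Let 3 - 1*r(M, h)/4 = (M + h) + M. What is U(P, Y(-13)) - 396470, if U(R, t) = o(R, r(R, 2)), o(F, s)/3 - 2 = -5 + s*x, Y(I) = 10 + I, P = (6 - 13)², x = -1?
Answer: -395315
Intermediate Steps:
r(M, h) = 12 - 8*M - 4*h (r(M, h) = 12 - 4*((M + h) + M) = 12 - 4*(h + 2*M) = 12 + (-8*M - 4*h) = 12 - 8*M - 4*h)
P = 49 (P = (-7)² = 49)
o(F, s) = -9 - 3*s (o(F, s) = 6 + 3*(-5 + s*(-1)) = 6 + 3*(-5 - s) = 6 + (-15 - 3*s) = -9 - 3*s)
U(R, t) = -21 + 24*R (U(R, t) = -9 - 3*(12 - 8*R - 4*2) = -9 - 3*(12 - 8*R - 8) = -9 - 3*(4 - 8*R) = -9 + (-12 + 24*R) = -21 + 24*R)
U(P, Y(-13)) - 396470 = (-21 + 24*49) - 396470 = (-21 + 1176) - 396470 = 1155 - 396470 = -395315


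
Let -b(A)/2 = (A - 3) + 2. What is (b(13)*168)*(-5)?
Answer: 20160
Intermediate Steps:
b(A) = 2 - 2*A (b(A) = -2*((A - 3) + 2) = -2*((-3 + A) + 2) = -2*(-1 + A) = 2 - 2*A)
(b(13)*168)*(-5) = ((2 - 2*13)*168)*(-5) = ((2 - 26)*168)*(-5) = -24*168*(-5) = -4032*(-5) = 20160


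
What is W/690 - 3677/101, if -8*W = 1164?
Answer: -1701217/46460 ≈ -36.617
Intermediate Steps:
W = -291/2 (W = -⅛*1164 = -291/2 ≈ -145.50)
W/690 - 3677/101 = -291/2/690 - 3677/101 = -291/2*1/690 - 3677*1/101 = -97/460 - 3677/101 = -1701217/46460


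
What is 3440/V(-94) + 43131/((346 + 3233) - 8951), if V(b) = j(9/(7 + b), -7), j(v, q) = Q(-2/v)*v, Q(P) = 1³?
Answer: -536040113/16116 ≈ -33261.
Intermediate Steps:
Q(P) = 1
j(v, q) = v (j(v, q) = 1*v = v)
V(b) = 9/(7 + b)
3440/V(-94) + 43131/((346 + 3233) - 8951) = 3440/((9/(7 - 94))) + 43131/((346 + 3233) - 8951) = 3440/((9/(-87))) + 43131/(3579 - 8951) = 3440/((9*(-1/87))) + 43131/(-5372) = 3440/(-3/29) + 43131*(-1/5372) = 3440*(-29/3) - 43131/5372 = -99760/3 - 43131/5372 = -536040113/16116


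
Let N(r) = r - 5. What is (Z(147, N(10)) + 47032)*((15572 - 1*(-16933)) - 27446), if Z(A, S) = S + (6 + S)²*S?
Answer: 241020878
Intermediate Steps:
N(r) = -5 + r
Z(A, S) = S + S*(6 + S)²
(Z(147, N(10)) + 47032)*((15572 - 1*(-16933)) - 27446) = ((-5 + 10)*(1 + (6 + (-5 + 10))²) + 47032)*((15572 - 1*(-16933)) - 27446) = (5*(1 + (6 + 5)²) + 47032)*((15572 + 16933) - 27446) = (5*(1 + 11²) + 47032)*(32505 - 27446) = (5*(1 + 121) + 47032)*5059 = (5*122 + 47032)*5059 = (610 + 47032)*5059 = 47642*5059 = 241020878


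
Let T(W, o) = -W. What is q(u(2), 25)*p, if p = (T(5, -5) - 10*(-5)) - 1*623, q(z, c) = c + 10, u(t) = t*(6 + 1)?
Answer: -20230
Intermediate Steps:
u(t) = 7*t (u(t) = t*7 = 7*t)
q(z, c) = 10 + c
p = -578 (p = (-1*5 - 10*(-5)) - 1*623 = (-5 + 50) - 623 = 45 - 623 = -578)
q(u(2), 25)*p = (10 + 25)*(-578) = 35*(-578) = -20230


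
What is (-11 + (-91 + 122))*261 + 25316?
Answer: 30536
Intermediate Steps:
(-11 + (-91 + 122))*261 + 25316 = (-11 + 31)*261 + 25316 = 20*261 + 25316 = 5220 + 25316 = 30536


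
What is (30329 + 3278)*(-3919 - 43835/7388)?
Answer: -974515857049/7388 ≈ -1.3191e+8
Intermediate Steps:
(30329 + 3278)*(-3919 - 43835/7388) = 33607*(-3919 - 43835*1/7388) = 33607*(-3919 - 43835/7388) = 33607*(-28997407/7388) = -974515857049/7388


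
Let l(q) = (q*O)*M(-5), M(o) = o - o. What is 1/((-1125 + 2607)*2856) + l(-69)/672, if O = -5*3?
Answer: 1/4232592 ≈ 2.3626e-7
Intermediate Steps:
O = -15
M(o) = 0
l(q) = 0 (l(q) = (q*(-15))*0 = -15*q*0 = 0)
1/((-1125 + 2607)*2856) + l(-69)/672 = 1/((-1125 + 2607)*2856) + 0/672 = (1/2856)/1482 + 0*(1/672) = (1/1482)*(1/2856) + 0 = 1/4232592 + 0 = 1/4232592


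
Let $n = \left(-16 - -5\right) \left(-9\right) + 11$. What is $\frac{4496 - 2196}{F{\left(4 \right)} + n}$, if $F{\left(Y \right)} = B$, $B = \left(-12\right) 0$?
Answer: $\frac{230}{11} \approx 20.909$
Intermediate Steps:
$n = 110$ ($n = \left(-16 + 5\right) \left(-9\right) + 11 = \left(-11\right) \left(-9\right) + 11 = 99 + 11 = 110$)
$B = 0$
$F{\left(Y \right)} = 0$
$\frac{4496 - 2196}{F{\left(4 \right)} + n} = \frac{4496 - 2196}{0 + 110} = \frac{2300}{110} = 2300 \cdot \frac{1}{110} = \frac{230}{11}$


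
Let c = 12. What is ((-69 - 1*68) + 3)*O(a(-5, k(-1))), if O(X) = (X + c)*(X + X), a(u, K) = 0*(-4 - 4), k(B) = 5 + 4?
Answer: 0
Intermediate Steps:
k(B) = 9
a(u, K) = 0 (a(u, K) = 0*(-8) = 0)
O(X) = 2*X*(12 + X) (O(X) = (X + 12)*(X + X) = (12 + X)*(2*X) = 2*X*(12 + X))
((-69 - 1*68) + 3)*O(a(-5, k(-1))) = ((-69 - 1*68) + 3)*(2*0*(12 + 0)) = ((-69 - 68) + 3)*(2*0*12) = (-137 + 3)*0 = -134*0 = 0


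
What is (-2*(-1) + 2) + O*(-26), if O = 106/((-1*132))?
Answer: 821/33 ≈ 24.879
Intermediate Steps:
O = -53/66 (O = 106/(-132) = 106*(-1/132) = -53/66 ≈ -0.80303)
(-2*(-1) + 2) + O*(-26) = (-2*(-1) + 2) - 53/66*(-26) = (2 + 2) + 689/33 = 4 + 689/33 = 821/33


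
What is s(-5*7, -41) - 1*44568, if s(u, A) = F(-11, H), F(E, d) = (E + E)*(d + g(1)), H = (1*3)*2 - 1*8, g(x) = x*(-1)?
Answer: -44502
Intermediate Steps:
g(x) = -x
H = -2 (H = 3*2 - 8 = 6 - 8 = -2)
F(E, d) = 2*E*(-1 + d) (F(E, d) = (E + E)*(d - 1*1) = (2*E)*(d - 1) = (2*E)*(-1 + d) = 2*E*(-1 + d))
s(u, A) = 66 (s(u, A) = 2*(-11)*(-1 - 2) = 2*(-11)*(-3) = 66)
s(-5*7, -41) - 1*44568 = 66 - 1*44568 = 66 - 44568 = -44502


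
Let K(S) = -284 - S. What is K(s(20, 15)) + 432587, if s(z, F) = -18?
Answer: 432321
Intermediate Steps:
K(s(20, 15)) + 432587 = (-284 - 1*(-18)) + 432587 = (-284 + 18) + 432587 = -266 + 432587 = 432321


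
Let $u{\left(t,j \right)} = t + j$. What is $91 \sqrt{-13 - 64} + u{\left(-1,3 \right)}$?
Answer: $2 + 91 i \sqrt{77} \approx 2.0 + 798.52 i$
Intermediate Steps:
$u{\left(t,j \right)} = j + t$
$91 \sqrt{-13 - 64} + u{\left(-1,3 \right)} = 91 \sqrt{-13 - 64} + \left(3 - 1\right) = 91 \sqrt{-77} + 2 = 91 i \sqrt{77} + 2 = 2 + 91 i \sqrt{77}$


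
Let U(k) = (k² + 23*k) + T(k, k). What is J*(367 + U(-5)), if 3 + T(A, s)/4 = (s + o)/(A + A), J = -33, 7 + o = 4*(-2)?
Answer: -9009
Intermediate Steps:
o = -15 (o = -7 + 4*(-2) = -7 - 8 = -15)
T(A, s) = -12 + 2*(-15 + s)/A (T(A, s) = -12 + 4*((s - 15)/(A + A)) = -12 + 4*((-15 + s)/((2*A))) = -12 + 4*((-15 + s)*(1/(2*A))) = -12 + 4*((-15 + s)/(2*A)) = -12 + 2*(-15 + s)/A)
U(k) = k² + 23*k + 2*(-15 - 5*k)/k (U(k) = (k² + 23*k) + 2*(-15 + k - 6*k)/k = (k² + 23*k) + 2*(-15 - 5*k)/k = k² + 23*k + 2*(-15 - 5*k)/k)
J*(367 + U(-5)) = -33*(367 + (-10 + (-5)² - 30/(-5) + 23*(-5))) = -33*(367 + (-10 + 25 - 30*(-⅕) - 115)) = -33*(367 + (-10 + 25 + 6 - 115)) = -33*(367 - 94) = -33*273 = -9009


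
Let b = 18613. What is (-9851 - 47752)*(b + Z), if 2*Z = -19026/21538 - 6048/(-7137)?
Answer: -1408627841183031/1313818 ≈ -1.0722e+9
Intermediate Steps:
Z = -307041/17079634 (Z = (-19026/21538 - 6048/(-7137))/2 = (-19026*1/21538 - 6048*(-1/7137))/2 = (-9513/10769 + 672/793)/2 = (½)*(-307041/8539817) = -307041/17079634 ≈ -0.017977)
(-9851 - 47752)*(b + Z) = (-9851 - 47752)*(18613 - 307041/17079634) = -57603*317902920601/17079634 = -1408627841183031/1313818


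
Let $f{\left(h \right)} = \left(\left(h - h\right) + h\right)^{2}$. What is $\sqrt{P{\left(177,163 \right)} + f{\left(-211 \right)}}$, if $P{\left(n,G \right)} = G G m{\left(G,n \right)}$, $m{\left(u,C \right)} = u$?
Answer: $2 \sqrt{1093817} \approx 2091.7$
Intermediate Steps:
$P{\left(n,G \right)} = G^{3}$ ($P{\left(n,G \right)} = G G G = G^{2} G = G^{3}$)
$f{\left(h \right)} = h^{2}$ ($f{\left(h \right)} = \left(0 + h\right)^{2} = h^{2}$)
$\sqrt{P{\left(177,163 \right)} + f{\left(-211 \right)}} = \sqrt{163^{3} + \left(-211\right)^{2}} = \sqrt{4330747 + 44521} = \sqrt{4375268} = 2 \sqrt{1093817}$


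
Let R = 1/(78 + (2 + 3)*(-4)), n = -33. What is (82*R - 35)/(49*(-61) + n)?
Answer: 487/43819 ≈ 0.011114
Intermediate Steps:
R = 1/58 (R = 1/(78 + 5*(-4)) = 1/(78 - 20) = 1/58 ≈ 0.017241)
(82*R - 35)/(49*(-61) + n) = (82*(1/58) - 35)/(49*(-61) - 33) = (41/29 - 35)/(-2989 - 33) = -974/29/(-3022) = -974/29*(-1/3022) = 487/43819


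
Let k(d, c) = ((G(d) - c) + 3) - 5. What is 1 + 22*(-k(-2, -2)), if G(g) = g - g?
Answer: 1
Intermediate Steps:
G(g) = 0
k(d, c) = -2 - c (k(d, c) = ((0 - c) + 3) - 5 = (-c + 3) - 5 = (3 - c) - 5 = -2 - c)
1 + 22*(-k(-2, -2)) = 1 + 22*(-(-2 - 1*(-2))) = 1 + 22*(-(-2 + 2)) = 1 + 22*(-1*0) = 1 + 22*0 = 1 + 0 = 1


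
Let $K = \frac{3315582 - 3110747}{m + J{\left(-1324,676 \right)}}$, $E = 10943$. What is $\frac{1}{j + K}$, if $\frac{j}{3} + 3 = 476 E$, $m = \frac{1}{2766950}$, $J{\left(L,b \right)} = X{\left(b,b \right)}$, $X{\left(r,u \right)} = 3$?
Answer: $\frac{8300851}{130280804935595} \approx 6.3715 \cdot 10^{-8}$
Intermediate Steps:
$J{\left(L,b \right)} = 3$
$m = \frac{1}{2766950} \approx 3.6141 \cdot 10^{-7}$
$j = 15626595$ ($j = -9 + 3 \cdot 476 \cdot 10943 = -9 + 3 \cdot 5208868 = -9 + 15626604 = 15626595$)
$K = \frac{566768203250}{8300851}$ ($K = \frac{3315582 - 3110747}{\frac{1}{2766950} + 3} = \frac{204835}{\frac{8300851}{2766950}} = 204835 \cdot \frac{2766950}{8300851} = \frac{566768203250}{8300851} \approx 68278.0$)
$\frac{1}{j + K} = \frac{1}{15626595 + \frac{566768203250}{8300851}} = \frac{1}{\frac{130280804935595}{8300851}} = \frac{8300851}{130280804935595}$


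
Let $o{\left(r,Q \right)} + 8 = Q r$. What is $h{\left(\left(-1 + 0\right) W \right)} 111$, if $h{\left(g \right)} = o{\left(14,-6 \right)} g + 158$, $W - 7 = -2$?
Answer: $68598$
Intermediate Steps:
$o{\left(r,Q \right)} = -8 + Q r$
$W = 5$ ($W = 7 - 2 = 5$)
$h{\left(g \right)} = 158 - 92 g$ ($h{\left(g \right)} = \left(-8 - 84\right) g + 158 = - 92 g + 158 = 158 - 92 g$)
$h{\left(\left(-1 + 0\right) W \right)} 111 = \left(158 - 92 \left(-1 + 0\right) 5\right) 111 = \left(158 - 92 \left(\left(-1\right) 5\right)\right) 111 = \left(158 - -460\right) 111 = \left(158 + 460\right) 111 = 618 \cdot 111 = 68598$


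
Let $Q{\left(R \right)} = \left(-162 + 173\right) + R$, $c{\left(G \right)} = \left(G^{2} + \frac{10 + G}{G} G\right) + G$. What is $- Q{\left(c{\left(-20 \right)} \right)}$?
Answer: $-381$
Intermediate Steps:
$c{\left(G \right)} = 10 + G^{2} + 2 G$ ($c{\left(G \right)} = \left(G^{2} + \frac{10 + G}{G} G\right) + G = \left(G^{2} + \left(10 + G\right)\right) + G = \left(10 + G + G^{2}\right) + G = 10 + G^{2} + 2 G$)
$Q{\left(R \right)} = 11 + R$
$- Q{\left(c{\left(-20 \right)} \right)} = - (11 + \left(10 + \left(-20\right)^{2} + 2 \left(-20\right)\right)) = - (11 + \left(10 + 400 - 40\right)) = - (11 + 370) = \left(-1\right) 381 = -381$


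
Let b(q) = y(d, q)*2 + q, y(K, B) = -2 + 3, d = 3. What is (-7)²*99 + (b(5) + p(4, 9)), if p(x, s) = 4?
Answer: 4862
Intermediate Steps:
y(K, B) = 1
b(q) = 2 + q (b(q) = 1*2 + q = 2 + q)
(-7)²*99 + (b(5) + p(4, 9)) = (-7)²*99 + ((2 + 5) + 4) = 49*99 + (7 + 4) = 4851 + 11 = 4862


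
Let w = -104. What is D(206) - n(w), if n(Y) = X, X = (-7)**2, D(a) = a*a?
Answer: 42387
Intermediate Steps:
D(a) = a**2
X = 49
n(Y) = 49
D(206) - n(w) = 206**2 - 1*49 = 42436 - 49 = 42387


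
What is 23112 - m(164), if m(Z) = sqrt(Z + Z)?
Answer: 23112 - 2*sqrt(82) ≈ 23094.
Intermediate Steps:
m(Z) = sqrt(2)*sqrt(Z) (m(Z) = sqrt(2*Z) = sqrt(2)*sqrt(Z))
23112 - m(164) = 23112 - sqrt(2)*sqrt(164) = 23112 - sqrt(2)*2*sqrt(41) = 23112 - 2*sqrt(82)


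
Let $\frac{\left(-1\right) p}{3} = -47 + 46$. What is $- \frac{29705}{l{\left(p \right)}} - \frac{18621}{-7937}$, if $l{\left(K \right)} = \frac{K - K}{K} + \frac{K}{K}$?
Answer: $- \frac{235749964}{7937} \approx -29703.0$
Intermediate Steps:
$p = 3$ ($p = - 3 \left(-47 + 46\right) = \left(-3\right) \left(-1\right) = 3$)
$l{\left(K \right)} = 1$ ($l{\left(K \right)} = \frac{0}{K} + 1 = 0 + 1 = 1$)
$- \frac{29705}{l{\left(p \right)}} - \frac{18621}{-7937} = - \frac{29705}{1} - \frac{18621}{-7937} = \left(-29705\right) 1 - - \frac{18621}{7937} = -29705 + \frac{18621}{7937} = - \frac{235749964}{7937}$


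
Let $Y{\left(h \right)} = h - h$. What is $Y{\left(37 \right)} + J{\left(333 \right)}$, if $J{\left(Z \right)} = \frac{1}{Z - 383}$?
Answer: $- \frac{1}{50} \approx -0.02$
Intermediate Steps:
$J{\left(Z \right)} = \frac{1}{-383 + Z}$
$Y{\left(h \right)} = 0$
$Y{\left(37 \right)} + J{\left(333 \right)} = 0 + \frac{1}{-383 + 333} = 0 + \frac{1}{-50} = 0 - \frac{1}{50} = - \frac{1}{50}$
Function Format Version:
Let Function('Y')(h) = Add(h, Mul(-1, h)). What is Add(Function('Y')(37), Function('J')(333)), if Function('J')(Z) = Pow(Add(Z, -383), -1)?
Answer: Rational(-1, 50) ≈ -0.020000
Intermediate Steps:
Function('J')(Z) = Pow(Add(-383, Z), -1)
Function('Y')(h) = 0
Add(Function('Y')(37), Function('J')(333)) = Add(0, Pow(Add(-383, 333), -1)) = Add(0, Pow(-50, -1)) = Add(0, Rational(-1, 50)) = Rational(-1, 50)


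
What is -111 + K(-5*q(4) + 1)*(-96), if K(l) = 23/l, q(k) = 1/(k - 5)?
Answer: -479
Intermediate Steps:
q(k) = 1/(-5 + k)
-111 + K(-5*q(4) + 1)*(-96) = -111 + (23/(-5/(-5 + 4) + 1))*(-96) = -111 + (23/(-5/(-1) + 1))*(-96) = -111 + (23/(-5*(-1) + 1))*(-96) = -111 + (23/(5 + 1))*(-96) = -111 + (23/6)*(-96) = -111 - 368 = -479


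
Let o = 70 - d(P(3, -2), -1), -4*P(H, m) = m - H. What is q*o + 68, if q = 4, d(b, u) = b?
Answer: 343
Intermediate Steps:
P(H, m) = -m/4 + H/4 (P(H, m) = -(m - H)/4 = -m/4 + H/4)
o = 275/4 (o = 70 - (-¼*(-2) + (¼)*3) = 70 - (½ + ¾) = 70 - 1*5/4 = 70 - 5/4 = 275/4 ≈ 68.750)
q*o + 68 = 4*(275/4) + 68 = 275 + 68 = 343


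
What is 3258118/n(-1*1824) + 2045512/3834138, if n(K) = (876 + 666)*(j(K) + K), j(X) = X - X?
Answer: -80224412107/128380085856 ≈ -0.62490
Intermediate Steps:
j(X) = 0
n(K) = 1542*K (n(K) = (876 + 666)*(0 + K) = 1542*K)
3258118/n(-1*1824) + 2045512/3834138 = 3258118/((1542*(-1*1824))) + 2045512/3834138 = 3258118/((1542*(-1824))) + 2045512*(1/3834138) = 3258118/(-2812608) + 146108/273867 = 3258118*(-1/2812608) + 146108/273867 = -1629059/1406304 + 146108/273867 = -80224412107/128380085856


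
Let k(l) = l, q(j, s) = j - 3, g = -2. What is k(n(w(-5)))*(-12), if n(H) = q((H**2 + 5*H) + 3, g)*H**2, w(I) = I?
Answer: 0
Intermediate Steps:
q(j, s) = -3 + j
n(H) = H**2*(H**2 + 5*H) (n(H) = (-3 + ((H**2 + 5*H) + 3))*H**2 = (-3 + (3 + H**2 + 5*H))*H**2 = (H**2 + 5*H)*H**2 = H**2*(H**2 + 5*H))
k(n(w(-5)))*(-12) = ((-5)**3*(5 - 5))*(-12) = -125*0*(-12) = 0*(-12) = 0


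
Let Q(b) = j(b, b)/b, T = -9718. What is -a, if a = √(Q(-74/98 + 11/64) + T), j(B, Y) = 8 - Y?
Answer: -I*√32558283231/1829 ≈ -98.655*I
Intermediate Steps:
Q(b) = (8 - b)/b
a = I*√32558283231/1829 (a = √((8 - (-74/98 + 11/64))/(-74/98 + 11/64) - 9718) = √((8 - (-74*1/98 + 11*(1/64)))/(-74*1/98 + 11*(1/64)) - 9718) = √((8 - (-37/49 + 11/64))/(-37/49 + 11/64) - 9718) = √((8 - 1*(-1829/3136))/(-1829/3136) - 9718) = √(-3136*(8 + 1829/3136)/1829 - 9718) = √(-3136/1829*26917/3136 - 9718) = √(-26917/1829 - 9718) = √(-17801139/1829) = I*√32558283231/1829 ≈ 98.655*I)
-a = -I*√32558283231/1829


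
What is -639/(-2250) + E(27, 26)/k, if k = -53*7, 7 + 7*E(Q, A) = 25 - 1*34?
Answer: 188387/649250 ≈ 0.29016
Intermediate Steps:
E(Q, A) = -16/7 (E(Q, A) = -1 + (25 - 1*34)/7 = -1 + (25 - 34)/7 = -1 + (⅐)*(-9) = -1 - 9/7 = -16/7)
k = -371
-639/(-2250) + E(27, 26)/k = -639/(-2250) - 16/7/(-371) = -639*(-1/2250) - 16/7*(-1/371) = 71/250 + 16/2597 = 188387/649250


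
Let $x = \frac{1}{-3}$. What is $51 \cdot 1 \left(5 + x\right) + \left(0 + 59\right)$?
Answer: $297$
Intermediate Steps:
$x = - \frac{1}{3} \approx -0.33333$
$51 \cdot 1 \left(5 + x\right) + \left(0 + 59\right) = 51 \cdot 1 \left(5 - \frac{1}{3}\right) + \left(0 + 59\right) = 51 \cdot 1 \cdot \frac{14}{3} + 59 = 51 \cdot \frac{14}{3} + 59 = 238 + 59 = 297$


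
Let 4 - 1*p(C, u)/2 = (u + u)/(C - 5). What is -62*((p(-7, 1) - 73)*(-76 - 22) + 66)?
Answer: -1191020/3 ≈ -3.9701e+5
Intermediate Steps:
p(C, u) = 8 - 4*u/(-5 + C) (p(C, u) = 8 - 2*(u + u)/(C - 5) = 8 - 2*2*u/(-5 + C) = 8 - 4*u/(-5 + C))
-62*((p(-7, 1) - 73)*(-76 - 22) + 66) = -62*((4*(-10 - 1*1 + 2*(-7))/(-5 - 7) - 73)*(-76 - 22) + 66) = -62*((4*(-10 - 1 - 14)/(-12) - 73)*(-98) + 66) = -62*((4*(-1/12)*(-25) - 73)*(-98) + 66) = -62*((25/3 - 73)*(-98) + 66) = -62*(-194/3*(-98) + 66) = -62*(19012/3 + 66) = -62*19210/3 = -1191020/3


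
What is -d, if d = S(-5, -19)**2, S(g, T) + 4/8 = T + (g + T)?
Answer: -7569/4 ≈ -1892.3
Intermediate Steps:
S(g, T) = -1/2 + g + 2*T (S(g, T) = -1/2 + (T + (g + T)) = -1/2 + (T + (T + g)) = -1/2 + (g + 2*T) = -1/2 + g + 2*T)
d = 7569/4 (d = (-1/2 - 5 + 2*(-19))**2 = (-1/2 - 5 - 38)**2 = (-87/2)**2 = 7569/4 ≈ 1892.3)
-d = -1*7569/4 = -7569/4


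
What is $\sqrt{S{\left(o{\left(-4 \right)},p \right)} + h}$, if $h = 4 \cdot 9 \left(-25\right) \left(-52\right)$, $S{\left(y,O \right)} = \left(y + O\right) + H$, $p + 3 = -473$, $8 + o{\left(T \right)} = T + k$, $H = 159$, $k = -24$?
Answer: $\sqrt{46447} \approx 215.52$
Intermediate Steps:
$o{\left(T \right)} = -32 + T$ ($o{\left(T \right)} = -8 + \left(T - 24\right) = -8 + \left(-24 + T\right) = -32 + T$)
$p = -476$ ($p = -3 - 473 = -476$)
$S{\left(y,O \right)} = 159 + O + y$ ($S{\left(y,O \right)} = \left(y + O\right) + 159 = \left(O + y\right) + 159 = 159 + O + y$)
$h = 46800$ ($h = 36 \left(-25\right) \left(-52\right) = \left(-900\right) \left(-52\right) = 46800$)
$\sqrt{S{\left(o{\left(-4 \right)},p \right)} + h} = \sqrt{\left(159 - 476 - 36\right) + 46800} = \sqrt{-353 + 46800} = \sqrt{46447}$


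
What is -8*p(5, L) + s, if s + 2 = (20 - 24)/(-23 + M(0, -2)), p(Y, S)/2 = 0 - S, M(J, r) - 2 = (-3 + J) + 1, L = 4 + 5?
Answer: 3270/23 ≈ 142.17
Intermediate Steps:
L = 9
M(J, r) = J (M(J, r) = 2 + ((-3 + J) + 1) = 2 + (-2 + J) = J)
p(Y, S) = -2*S (p(Y, S) = 2*(0 - S) = 2*(-S) = -2*S)
s = -42/23 (s = -2 + (20 - 24)/(-23 + 0) = -2 - 4/(-23) = -2 - 4*(-1/23) = -2 + 4/23 = -42/23 ≈ -1.8261)
-8*p(5, L) + s = -(-16)*9 - 42/23 = -8*(-18) - 42/23 = 144 - 42/23 = 3270/23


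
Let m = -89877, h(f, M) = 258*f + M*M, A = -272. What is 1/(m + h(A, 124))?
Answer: -1/144677 ≈ -6.9119e-6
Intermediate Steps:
h(f, M) = M² + 258*f (h(f, M) = 258*f + M² = M² + 258*f)
1/(m + h(A, 124)) = 1/(-89877 + (124² + 258*(-272))) = 1/(-89877 + (15376 - 70176)) = 1/(-89877 - 54800) = 1/(-144677) = -1/144677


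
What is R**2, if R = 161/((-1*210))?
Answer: 529/900 ≈ 0.58778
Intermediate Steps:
R = -23/30 (R = 161/(-210) = 161*(-1/210) = -23/30 ≈ -0.76667)
R**2 = (-23/30)**2 = 529/900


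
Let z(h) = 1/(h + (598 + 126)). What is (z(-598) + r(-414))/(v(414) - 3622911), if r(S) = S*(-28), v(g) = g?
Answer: -1460593/456434622 ≈ -0.0032000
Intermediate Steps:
z(h) = 1/(724 + h) (z(h) = 1/(h + 724) = 1/(724 + h))
r(S) = -28*S
(z(-598) + r(-414))/(v(414) - 3622911) = (1/(724 - 598) - 28*(-414))/(414 - 3622911) = (1/126 + 11592)/(-3622497) = (1/126 + 11592)*(-1/3622497) = (1460593/126)*(-1/3622497) = -1460593/456434622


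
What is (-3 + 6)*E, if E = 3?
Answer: 9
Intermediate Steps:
(-3 + 6)*E = (-3 + 6)*3 = 3*3 = 9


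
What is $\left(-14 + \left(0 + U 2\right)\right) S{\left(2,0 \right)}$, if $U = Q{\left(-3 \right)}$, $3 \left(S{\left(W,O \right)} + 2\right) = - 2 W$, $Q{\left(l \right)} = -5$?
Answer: $80$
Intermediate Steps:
$S{\left(W,O \right)} = -2 - \frac{2 W}{3}$ ($S{\left(W,O \right)} = -2 + \frac{\left(-2\right) W}{3} = -2 - \frac{2 W}{3}$)
$U = -5$
$\left(-14 + \left(0 + U 2\right)\right) S{\left(2,0 \right)} = \left(-14 + \left(0 - 10\right)\right) \left(-2 - \frac{4}{3}\right) = \left(-14 - 10\right) \left(- \frac{10}{3}\right) = \left(-24\right) \left(- \frac{10}{3}\right) = 80$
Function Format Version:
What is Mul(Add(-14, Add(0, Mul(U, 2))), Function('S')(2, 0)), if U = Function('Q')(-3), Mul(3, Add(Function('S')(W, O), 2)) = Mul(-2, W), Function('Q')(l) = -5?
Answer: 80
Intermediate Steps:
Function('S')(W, O) = Add(-2, Mul(Rational(-2, 3), W)) (Function('S')(W, O) = Add(-2, Mul(Rational(1, 3), Mul(-2, W))) = Add(-2, Mul(Rational(-2, 3), W)))
U = -5
Mul(Add(-14, Add(0, Mul(U, 2))), Function('S')(2, 0)) = Mul(Add(-14, Add(0, Mul(-5, 2))), Add(-2, Mul(Rational(-2, 3), 2))) = Mul(Add(-14, Add(0, -10)), Add(-2, Rational(-4, 3))) = Mul(Add(-14, -10), Rational(-10, 3)) = Mul(-24, Rational(-10, 3)) = 80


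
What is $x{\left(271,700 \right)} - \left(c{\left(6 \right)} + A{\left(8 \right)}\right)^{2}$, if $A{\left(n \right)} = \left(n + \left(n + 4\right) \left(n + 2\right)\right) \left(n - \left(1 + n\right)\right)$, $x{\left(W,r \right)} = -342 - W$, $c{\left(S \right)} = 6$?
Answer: $-15497$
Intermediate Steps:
$A{\left(n \right)} = - n - \left(2 + n\right) \left(4 + n\right)$ ($A{\left(n \right)} = \left(n + \left(4 + n\right) \left(2 + n\right)\right) \left(-1\right) = \left(n + \left(2 + n\right) \left(4 + n\right)\right) \left(-1\right) = - n - \left(2 + n\right) \left(4 + n\right)$)
$x{\left(271,700 \right)} - \left(c{\left(6 \right)} + A{\left(8 \right)}\right)^{2} = \left(-342 - 271\right) - \left(6 - 128\right)^{2} = -613 - \left(6 - 128\right)^{2} = -613 - \left(-122\right)^{2} = -613 - 14884 = -15497$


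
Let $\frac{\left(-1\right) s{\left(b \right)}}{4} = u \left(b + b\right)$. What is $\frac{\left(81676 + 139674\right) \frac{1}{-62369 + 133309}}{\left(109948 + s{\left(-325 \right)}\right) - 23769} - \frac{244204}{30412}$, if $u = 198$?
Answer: $- \frac{260281308889921}{32414212232678} \approx -8.0298$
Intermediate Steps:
$s{\left(b \right)} = - 1584 b$ ($s{\left(b \right)} = - 4 \cdot 198 \left(b + b\right) = - 4 \cdot 198 \cdot 2 b = - 4 \cdot 396 b = - 1584 b$)
$\frac{\left(81676 + 139674\right) \frac{1}{-62369 + 133309}}{\left(109948 + s{\left(-325 \right)}\right) - 23769} - \frac{244204}{30412} = \frac{\left(81676 + 139674\right) \frac{1}{-62369 + 133309}}{\left(109948 - -514800\right) - 23769} - \frac{244204}{30412} = \frac{221350 \cdot \frac{1}{70940}}{\left(109948 + 514800\right) - 23769} - \frac{61051}{7603} = \frac{221350 \cdot \frac{1}{70940}}{624748 - 23769} - \frac{61051}{7603} = \frac{22135}{7094 \cdot 600979} - \frac{61051}{7603} = \frac{22135}{7094} \cdot \frac{1}{600979} - \frac{61051}{7603} = \frac{22135}{4263345026} - \frac{61051}{7603} = - \frac{260281308889921}{32414212232678}$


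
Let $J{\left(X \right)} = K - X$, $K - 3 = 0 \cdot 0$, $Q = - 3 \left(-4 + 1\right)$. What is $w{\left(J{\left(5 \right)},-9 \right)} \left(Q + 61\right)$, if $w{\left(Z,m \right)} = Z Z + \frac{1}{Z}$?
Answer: $245$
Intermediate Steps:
$Q = 9$ ($Q = \left(-3\right) \left(-3\right) = 9$)
$K = 3$ ($K = 3 + 0 \cdot 0 = 3 + 0 = 3$)
$J{\left(X \right)} = 3 - X$
$w{\left(Z,m \right)} = \frac{1}{Z} + Z^{2}$ ($w{\left(Z,m \right)} = Z^{2} + \frac{1}{Z} = \frac{1}{Z} + Z^{2}$)
$w{\left(J{\left(5 \right)},-9 \right)} \left(Q + 61\right) = \frac{1 + \left(3 - 5\right)^{3}}{3 - 5} \left(9 + 61\right) = \frac{1 + \left(3 - 5\right)^{3}}{3 - 5} \cdot 70 = \frac{1 + \left(-2\right)^{3}}{-2} \cdot 70 = - \frac{1 - 8}{2} \cdot 70 = \left(- \frac{1}{2}\right) \left(-7\right) 70 = \frac{7}{2} \cdot 70 = 245$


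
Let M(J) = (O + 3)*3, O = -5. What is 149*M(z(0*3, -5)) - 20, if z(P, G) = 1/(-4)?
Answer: -914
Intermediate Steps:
z(P, G) = -1/4
M(J) = -6 (M(J) = (-5 + 3)*3 = -2*3 = -6)
149*M(z(0*3, -5)) - 20 = 149*(-6) - 20 = -894 - 20 = -914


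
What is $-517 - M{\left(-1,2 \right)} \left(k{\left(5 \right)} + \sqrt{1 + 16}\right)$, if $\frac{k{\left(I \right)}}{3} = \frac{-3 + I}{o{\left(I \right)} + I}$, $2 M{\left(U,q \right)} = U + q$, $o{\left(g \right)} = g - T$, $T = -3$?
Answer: $- \frac{6724}{13} - \frac{\sqrt{17}}{2} \approx -519.29$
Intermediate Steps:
$o{\left(g \right)} = 3 + g$ ($o{\left(g \right)} = g - -3 = g + 3 = 3 + g$)
$M{\left(U,q \right)} = \frac{U}{2} + \frac{q}{2}$ ($M{\left(U,q \right)} = \frac{U + q}{2} = \frac{U}{2} + \frac{q}{2}$)
$k{\left(I \right)} = \frac{3 \left(-3 + I\right)}{3 + 2 I}$ ($k{\left(I \right)} = 3 \frac{-3 + I}{\left(3 + I\right) + I} = 3 \frac{-3 + I}{3 + 2 I} = \frac{3 \left(-3 + I\right)}{3 + 2 I}$)
$-517 - M{\left(-1,2 \right)} \left(k{\left(5 \right)} + \sqrt{1 + 16}\right) = -517 - \left(\frac{1}{2} \left(-1\right) + \frac{1}{2} \cdot 2\right) \left(\frac{3 \left(-3 + 5\right)}{3 + 2 \cdot 5} + \sqrt{1 + 16}\right) = -517 - \left(- \frac{1}{2} + 1\right) \left(3 \frac{1}{3 + 10} \cdot 2 + \sqrt{17}\right) = -517 - \frac{3 \cdot \frac{1}{13} \cdot 2 + \sqrt{17}}{2} = -517 - \frac{\frac{6}{13} + \sqrt{17}}{2} = -517 - \left(\frac{3}{13} + \frac{\sqrt{17}}{2}\right) = - \frac{6724}{13} - \frac{\sqrt{17}}{2}$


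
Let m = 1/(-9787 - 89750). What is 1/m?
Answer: -99537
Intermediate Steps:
m = -1/99537 (m = 1/(-99537) = -1/99537 ≈ -1.0047e-5)
1/m = 1/(-1/99537) = -99537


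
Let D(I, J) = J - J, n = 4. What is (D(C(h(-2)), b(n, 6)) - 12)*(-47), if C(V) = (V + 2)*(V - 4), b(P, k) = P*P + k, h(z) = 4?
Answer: 564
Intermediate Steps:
b(P, k) = k + P² (b(P, k) = P² + k = k + P²)
C(V) = (-4 + V)*(2 + V) (C(V) = (2 + V)*(-4 + V) = (-4 + V)*(2 + V))
D(I, J) = 0
(D(C(h(-2)), b(n, 6)) - 12)*(-47) = (0 - 12)*(-47) = -12*(-47) = 564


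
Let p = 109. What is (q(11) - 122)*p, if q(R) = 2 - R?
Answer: -14279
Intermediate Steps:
(q(11) - 122)*p = ((2 - 1*11) - 122)*109 = ((2 - 11) - 122)*109 = (-9 - 122)*109 = -131*109 = -14279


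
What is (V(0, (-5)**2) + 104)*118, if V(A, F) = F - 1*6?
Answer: 14514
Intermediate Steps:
V(A, F) = -6 + F (V(A, F) = F - 6 = -6 + F)
(V(0, (-5)**2) + 104)*118 = ((-6 + (-5)**2) + 104)*118 = ((-6 + 25) + 104)*118 = (19 + 104)*118 = 123*118 = 14514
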